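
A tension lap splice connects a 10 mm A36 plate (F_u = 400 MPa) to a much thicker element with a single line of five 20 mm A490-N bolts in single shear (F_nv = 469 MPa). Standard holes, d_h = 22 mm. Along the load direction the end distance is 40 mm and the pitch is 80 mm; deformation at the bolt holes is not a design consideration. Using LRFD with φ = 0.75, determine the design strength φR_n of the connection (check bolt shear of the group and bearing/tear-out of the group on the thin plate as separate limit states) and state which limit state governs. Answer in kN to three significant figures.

553 kN (bolt shear governs)

Bolt shear: A_b = π·20²/4 = 314.2 mm²; R_n = 469 × 314.2 × 5 × 1 / 1000 = 736.7 kN → 0.75 × 736.7 = 553 kN.
Bearing (1.5 l_c t F_u ≤ 3.0 d t F_u): upper limit = 3.0·20·10·400 / 1000 = 240 kN.
  Edge l_c = 40 − 22/2 = 29 → r_n = 174 kN; interior l_c = 80 − 22 = 58 → r_n = 240 kN.
  R_n,bearing = 1·174 + 4·240 = 1134 kN → 0.75 × 1134 = 850 kN.
Bolt shear governs: 553 kN.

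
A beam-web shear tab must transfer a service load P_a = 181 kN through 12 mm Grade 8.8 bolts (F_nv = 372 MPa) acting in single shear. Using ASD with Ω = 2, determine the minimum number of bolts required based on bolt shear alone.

A_b = π·12²/4 = 113.1 mm².
Per-bolt allowable strength R_n/Ω = 372 × 113.1 × 1 / 1000 / 2 = 21.04 kN.
n ≥ 181 / 21.04 = 8.604 → use 9 bolts.

9 bolts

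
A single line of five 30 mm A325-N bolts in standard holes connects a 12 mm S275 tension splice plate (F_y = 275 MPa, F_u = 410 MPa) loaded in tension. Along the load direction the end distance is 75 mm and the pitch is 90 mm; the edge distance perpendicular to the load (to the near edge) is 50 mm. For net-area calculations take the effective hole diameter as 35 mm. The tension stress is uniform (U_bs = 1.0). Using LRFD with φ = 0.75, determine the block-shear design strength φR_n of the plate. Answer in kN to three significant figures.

Shear plane L_v = 75 + 4·90 = 435 mm; A_gv = 435 × 12 = 5220 mm².
A_nv = (435 − 4.5·35) × 12 = 3330 mm².
A_nt = (50 − 0.5·35) × 12 = 390 mm².
0.6 F_u A_nv = 819.2 kN; 0.6 F_y A_gv = 861.3 kN → shear rupture governs the shear term.
R_n = 819.2 + 1.0 × 410 × 390 / 1000 = 979.1 kN.
Design strength φR_n = 0.75 × 979.1 = 734 kN.

734 kN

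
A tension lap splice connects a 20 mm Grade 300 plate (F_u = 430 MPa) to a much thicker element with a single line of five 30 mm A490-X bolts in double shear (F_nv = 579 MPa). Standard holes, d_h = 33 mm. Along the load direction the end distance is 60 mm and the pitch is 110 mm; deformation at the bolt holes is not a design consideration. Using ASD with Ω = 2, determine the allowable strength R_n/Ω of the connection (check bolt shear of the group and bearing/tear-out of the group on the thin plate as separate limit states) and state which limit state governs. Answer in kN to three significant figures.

Bolt shear: A_b = π·30²/4 = 706.9 mm²; R_n = 579 × 706.9 × 5 × 2 / 1000 = 4093 kN → 4093 / 2 = 2050 kN.
Bearing (1.5 l_c t F_u ≤ 3.0 d t F_u): upper limit = 3.0·30·20·430 / 1000 = 774 kN.
  Edge l_c = 60 − 33/2 = 43.5 → r_n = 561.1 kN; interior l_c = 110 − 33 = 77 → r_n = 774 kN.
  R_n,bearing = 1·561.1 + 4·774 = 3657 kN → 3657 / 2 = 1830 kN.
Bearing governs: 1830 kN.

1830 kN (bearing governs)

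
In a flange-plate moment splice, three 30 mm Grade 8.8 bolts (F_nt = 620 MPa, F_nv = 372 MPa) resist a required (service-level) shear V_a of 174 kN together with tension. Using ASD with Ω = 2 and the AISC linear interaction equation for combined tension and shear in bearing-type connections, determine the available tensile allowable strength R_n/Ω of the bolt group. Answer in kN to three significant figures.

565 kN

A_b = π·30²/4 = 706.9 mm²; f_rv = 174 × 1000 / (3 × 706.9) = 82.05 MPa.
F'_nt = 1.3 F_nt − (Ω F_nt / F_nv) f_rv = 1.3·620 − (2·620/372)·82.05 = 532.5 MPa, capped at F_nt → F'_nt = 532.5 MPa.
R_n = F'_nt · A_b · n = 532.5 × 706.9 × 3 / 1000 = 1129 kN.
Allowable strength R_n/Ω = 1129 / 2 = 565 kN.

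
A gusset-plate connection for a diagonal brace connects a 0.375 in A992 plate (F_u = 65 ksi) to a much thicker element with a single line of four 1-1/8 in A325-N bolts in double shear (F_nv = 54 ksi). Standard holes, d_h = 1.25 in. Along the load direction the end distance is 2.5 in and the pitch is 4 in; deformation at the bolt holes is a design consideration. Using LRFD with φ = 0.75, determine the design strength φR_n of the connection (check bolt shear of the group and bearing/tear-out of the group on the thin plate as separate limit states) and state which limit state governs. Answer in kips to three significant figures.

189 kips (bearing governs)

Bolt shear: A_b = π·1.125²/4 = 0.994 in²; R_n = 54 × 0.994 × 4 × 2 = 429.4 kips → 0.75 × 429.4 = 322 kips.
Bearing (1.2 l_c t F_u ≤ 2.4 d t F_u): upper limit = 2.4·1.125·0.375·65 = 65.81 kips.
  Edge l_c = 2.5 − 1.25/2 = 1.875 → r_n = 54.84 kips; interior l_c = 4 − 1.25 = 2.75 → r_n = 65.81 kips.
  R_n,bearing = 1·54.84 + 3·65.81 = 252.3 kips → 0.75 × 252.3 = 189 kips.
Bearing governs: 189 kips.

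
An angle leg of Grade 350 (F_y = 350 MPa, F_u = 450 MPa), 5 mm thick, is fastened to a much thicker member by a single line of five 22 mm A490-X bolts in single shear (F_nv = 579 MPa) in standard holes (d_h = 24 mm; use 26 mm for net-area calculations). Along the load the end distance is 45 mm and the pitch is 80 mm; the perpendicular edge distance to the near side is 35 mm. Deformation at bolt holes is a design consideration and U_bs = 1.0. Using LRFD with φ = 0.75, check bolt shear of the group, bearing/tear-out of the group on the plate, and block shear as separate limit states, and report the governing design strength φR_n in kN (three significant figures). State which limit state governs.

288 kN (block shear governs)

Bolt shear: A_b = π·22²/4 = 380.1 mm²; R_n = 579 × 380.1 × 5 × 1 / 1000 = 1100 kN → 0.75 × 1100 = 825 kN.
Bearing: edge l_c = 33, r_n = 89.1 kN; interior l_c = 56, r_n = 118.8 kN; R_n = 89.1 + 4·118.8 = 564.3 kN → 423 kN.
Block shear: A_gv = 1825, A_nv = 1240, A_nt = 110 mm²; R_n = min(0.6F_uA_nv, 0.6F_yA_gv) + U_bs·F_u·A_nt = 384.3 kN → 288 kN.
Block shear governs: 288 kN.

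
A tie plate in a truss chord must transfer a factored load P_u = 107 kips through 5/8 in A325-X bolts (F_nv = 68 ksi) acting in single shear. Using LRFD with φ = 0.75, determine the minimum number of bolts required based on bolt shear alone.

7 bolts

A_b = π·0.625²/4 = 0.3068 in².
Per-bolt design strength φR_n = 0.75 × 68 × 0.3068 × 1 = 15.65 kips.
n ≥ 107 / 15.65 = 6.839 → use 7 bolts.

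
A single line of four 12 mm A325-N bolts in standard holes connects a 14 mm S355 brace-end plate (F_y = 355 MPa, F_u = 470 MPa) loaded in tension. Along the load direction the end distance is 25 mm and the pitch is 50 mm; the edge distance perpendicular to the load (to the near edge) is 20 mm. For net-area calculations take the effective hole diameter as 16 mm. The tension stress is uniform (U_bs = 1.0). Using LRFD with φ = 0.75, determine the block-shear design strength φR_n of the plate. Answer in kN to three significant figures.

412 kN

Shear plane L_v = 25 + 3·50 = 175 mm; A_gv = 175 × 14 = 2450 mm².
A_nv = (175 − 3.5·16) × 14 = 1666 mm².
A_nt = (20 − 0.5·16) × 14 = 168 mm².
0.6 F_u A_nv = 469.8 kN; 0.6 F_y A_gv = 521.9 kN → shear rupture governs the shear term.
R_n = 469.8 + 1.0 × 470 × 168 / 1000 = 548.8 kN.
Design strength φR_n = 0.75 × 548.8 = 412 kN.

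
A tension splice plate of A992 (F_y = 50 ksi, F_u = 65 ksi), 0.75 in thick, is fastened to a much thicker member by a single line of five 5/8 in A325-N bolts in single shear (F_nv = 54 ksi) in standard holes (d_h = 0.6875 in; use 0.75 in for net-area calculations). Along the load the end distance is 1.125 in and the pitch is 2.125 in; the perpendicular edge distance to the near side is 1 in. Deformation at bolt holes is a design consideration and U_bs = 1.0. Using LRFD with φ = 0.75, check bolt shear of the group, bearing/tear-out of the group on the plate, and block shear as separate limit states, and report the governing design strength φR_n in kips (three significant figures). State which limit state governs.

62.1 kips (bolt shear governs)

Bolt shear: A_b = π·0.625²/4 = 0.3068 in²; R_n = 54 × 0.3068 × 5 × 1 = 82.83 kips → 0.75 × 82.83 = 62.1 kips.
Bearing: edge l_c = 0.7812, r_n = 45.7 kips; interior l_c = 1.438, r_n = 73.12 kips; R_n = 45.7 + 4·73.12 = 338.2 kips → 254 kips.
Block shear: A_gv = 7.219, A_nv = 4.688, A_nt = 0.4688 in²; R_n = min(0.6F_uA_nv, 0.6F_yA_gv) + U_bs·F_u·A_nt = 213.3 kips → 160 kips.
Bolt shear governs: 62.1 kips.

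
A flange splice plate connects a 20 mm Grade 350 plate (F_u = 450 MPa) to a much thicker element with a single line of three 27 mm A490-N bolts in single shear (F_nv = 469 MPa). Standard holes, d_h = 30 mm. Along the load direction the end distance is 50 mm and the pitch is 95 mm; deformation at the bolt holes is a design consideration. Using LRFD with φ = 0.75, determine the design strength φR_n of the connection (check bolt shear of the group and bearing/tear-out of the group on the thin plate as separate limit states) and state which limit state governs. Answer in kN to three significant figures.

604 kN (bolt shear governs)

Bolt shear: A_b = π·27²/4 = 572.6 mm²; R_n = 469 × 572.6 × 3 × 1 / 1000 = 805.6 kN → 0.75 × 805.6 = 604 kN.
Bearing (1.2 l_c t F_u ≤ 2.4 d t F_u): upper limit = 2.4·27·20·450 / 1000 = 583.2 kN.
  Edge l_c = 50 − 30/2 = 35 → r_n = 378 kN; interior l_c = 95 − 30 = 65 → r_n = 583.2 kN.
  R_n,bearing = 1·378 + 2·583.2 = 1544 kN → 0.75 × 1544 = 1160 kN.
Bolt shear governs: 604 kN.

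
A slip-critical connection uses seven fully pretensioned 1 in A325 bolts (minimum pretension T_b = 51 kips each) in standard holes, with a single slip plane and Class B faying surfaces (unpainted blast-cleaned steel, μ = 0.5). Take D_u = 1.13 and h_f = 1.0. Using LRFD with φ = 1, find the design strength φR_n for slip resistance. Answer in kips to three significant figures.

R_n = μ · D_u · h_f · T_b · n_s · n_b = 0.5 × 1.13 × 1.0 × 51 × 1 × 7 = 201.7 kips.
Design strength φR_n = 1 × 201.7 = 202 kips.

202 kips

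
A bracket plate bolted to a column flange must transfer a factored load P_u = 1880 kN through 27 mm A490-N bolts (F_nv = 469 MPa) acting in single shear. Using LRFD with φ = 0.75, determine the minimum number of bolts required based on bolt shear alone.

10 bolts

A_b = π·27²/4 = 572.6 mm².
Per-bolt design strength φR_n = 0.75 × 469 × 572.6 × 1 / 1000 = 201.4 kN.
n ≥ 1880 / 201.4 = 9.335 → use 10 bolts.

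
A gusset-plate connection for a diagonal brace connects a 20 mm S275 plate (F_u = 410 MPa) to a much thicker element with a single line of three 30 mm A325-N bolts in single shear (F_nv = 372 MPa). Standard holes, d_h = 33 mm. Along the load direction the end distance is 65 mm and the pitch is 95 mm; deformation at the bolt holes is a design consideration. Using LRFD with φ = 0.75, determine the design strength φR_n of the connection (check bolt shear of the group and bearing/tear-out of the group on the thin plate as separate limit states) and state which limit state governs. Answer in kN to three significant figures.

Bolt shear: A_b = π·30²/4 = 706.9 mm²; R_n = 372 × 706.9 × 3 × 1 / 1000 = 788.9 kN → 0.75 × 788.9 = 592 kN.
Bearing (1.2 l_c t F_u ≤ 2.4 d t F_u): upper limit = 2.4·30·20·410 / 1000 = 590.4 kN.
  Edge l_c = 65 − 33/2 = 48.5 → r_n = 477.2 kN; interior l_c = 95 − 33 = 62 → r_n = 590.4 kN.
  R_n,bearing = 1·477.2 + 2·590.4 = 1658 kN → 0.75 × 1658 = 1240 kN.
Bolt shear governs: 592 kN.

592 kN (bolt shear governs)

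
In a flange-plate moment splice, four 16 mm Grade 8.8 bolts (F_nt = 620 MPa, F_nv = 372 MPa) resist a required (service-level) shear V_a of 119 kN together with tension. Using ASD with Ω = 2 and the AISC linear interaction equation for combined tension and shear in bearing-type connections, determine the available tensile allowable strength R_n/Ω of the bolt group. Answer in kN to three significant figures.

A_b = π·16²/4 = 201.1 mm²; f_rv = 119 × 1000 / (4 × 201.1) = 148 MPa.
F'_nt = 1.3 F_nt − (Ω F_nt / F_nv) f_rv = 1.3·620 − (2·620/372)·148 = 312.8 MPa, capped at F_nt → F'_nt = 312.8 MPa.
R_n = F'_nt · A_b · n = 312.8 × 201.1 × 4 / 1000 = 251.6 kN.
Allowable strength R_n/Ω = 251.6 / 2 = 126 kN.

126 kN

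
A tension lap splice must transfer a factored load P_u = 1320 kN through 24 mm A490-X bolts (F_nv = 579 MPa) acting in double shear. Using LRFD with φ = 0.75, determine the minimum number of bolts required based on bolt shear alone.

4 bolts

A_b = π·24²/4 = 452.4 mm².
Per-bolt design strength φR_n = 0.75 × 579 × 452.4 × 2 / 1000 = 392.9 kN.
n ≥ 1320 / 392.9 = 3.36 → use 4 bolts.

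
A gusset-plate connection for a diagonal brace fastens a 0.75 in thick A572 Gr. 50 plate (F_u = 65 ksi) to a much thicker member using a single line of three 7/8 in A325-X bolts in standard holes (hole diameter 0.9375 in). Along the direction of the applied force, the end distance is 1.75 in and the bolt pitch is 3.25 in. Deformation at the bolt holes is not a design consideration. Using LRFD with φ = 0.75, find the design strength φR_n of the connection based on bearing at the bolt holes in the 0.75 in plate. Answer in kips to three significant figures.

262 kips

Per bolt r_n = 1.5 l_c t F_u ≤ 3.0 d t F_u; upper limit = 3.0 × 0.875 × 0.75 × 65 = 128 kips.
Edge bolt: l_c = 1.75 − 0.9375/2 = 1.281 in → 1.5 × 1.281 × 0.75 × 65 = 93.69 → r_n = 93.69 kips.
Interior bolts: l_c = 3.25 − 0.9375 = 2.312 in → 1.5 × 2.312 × 0.75 × 65 = 169.1 → r_n = 128 kips.
R_n = 1 × 93.69 + 2 × 128 = 349.6 kips.
Design strength φR_n = 0.75 × 349.6 = 262 kips.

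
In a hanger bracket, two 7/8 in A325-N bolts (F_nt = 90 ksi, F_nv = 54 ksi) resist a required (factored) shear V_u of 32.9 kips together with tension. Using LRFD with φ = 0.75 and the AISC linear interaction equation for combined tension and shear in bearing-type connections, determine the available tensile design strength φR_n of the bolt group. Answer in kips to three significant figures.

50.7 kips

A_b = π·0.875²/4 = 0.6013 in²; f_rv = 32.9 / (2 × 0.6013) = 27.36 ksi.
F'_nt = 1.3 F_nt − (F_nt / φF_nv) f_rv = 1.3·90 − (90/(0.75·54))·27.36 = 56.21 ksi, capped at F_nt → F'_nt = 56.21 ksi.
R_n = F'_nt · A_b · n = 56.21 × 0.6013 × 2 = 67.6 kips.
Design strength φR_n = 0.75 × 67.6 = 50.7 kips.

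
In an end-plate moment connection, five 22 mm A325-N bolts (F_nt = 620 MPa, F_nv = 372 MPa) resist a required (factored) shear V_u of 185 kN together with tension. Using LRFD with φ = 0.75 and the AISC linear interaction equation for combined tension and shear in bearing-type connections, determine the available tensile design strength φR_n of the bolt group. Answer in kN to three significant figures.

A_b = π·22²/4 = 380.1 mm²; f_rv = 185 × 1000 / (5 × 380.1) = 97.33 MPa.
F'_nt = 1.3 F_nt − (F_nt / φF_nv) f_rv = 1.3·620 − (620/(0.75·372))·97.33 = 589.7 MPa, capped at F_nt → F'_nt = 589.7 MPa.
R_n = F'_nt · A_b · n = 589.7 × 380.1 × 5 / 1000 = 1121 kN.
Design strength φR_n = 0.75 × 1121 = 841 kN.

841 kN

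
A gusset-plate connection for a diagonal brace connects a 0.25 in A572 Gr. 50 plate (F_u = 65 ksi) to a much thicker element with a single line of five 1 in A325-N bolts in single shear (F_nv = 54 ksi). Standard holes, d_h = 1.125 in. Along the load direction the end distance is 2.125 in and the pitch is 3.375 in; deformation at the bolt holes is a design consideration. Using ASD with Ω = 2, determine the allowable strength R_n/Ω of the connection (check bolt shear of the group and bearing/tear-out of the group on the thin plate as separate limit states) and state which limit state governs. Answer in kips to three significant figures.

Bolt shear: A_b = π·1²/4 = 0.7854 in²; R_n = 54 × 0.7854 × 5 × 1 = 212.1 kips → 212.1 / 2 = 106 kips.
Bearing (1.2 l_c t F_u ≤ 2.4 d t F_u): upper limit = 2.4·1·0.25·65 = 39 kips.
  Edge l_c = 2.125 − 1.125/2 = 1.562 → r_n = 30.47 kips; interior l_c = 3.375 − 1.125 = 2.25 → r_n = 39 kips.
  R_n,bearing = 1·30.47 + 4·39 = 186.5 kips → 186.5 / 2 = 93.2 kips.
Bearing governs: 93.2 kips.

93.2 kips (bearing governs)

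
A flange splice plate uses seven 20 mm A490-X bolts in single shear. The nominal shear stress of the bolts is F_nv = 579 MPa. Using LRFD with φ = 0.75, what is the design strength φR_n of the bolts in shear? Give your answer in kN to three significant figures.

A_b = π × 20² / 4 = 314.2 mm².
R_n = F_nv · A_b · n · n_s = 579 × 314.2 × 7 × 1 / 1000 = 1273 kN.
Design strength φR_n = 0.75 × 1273 = 955 kN.

955 kN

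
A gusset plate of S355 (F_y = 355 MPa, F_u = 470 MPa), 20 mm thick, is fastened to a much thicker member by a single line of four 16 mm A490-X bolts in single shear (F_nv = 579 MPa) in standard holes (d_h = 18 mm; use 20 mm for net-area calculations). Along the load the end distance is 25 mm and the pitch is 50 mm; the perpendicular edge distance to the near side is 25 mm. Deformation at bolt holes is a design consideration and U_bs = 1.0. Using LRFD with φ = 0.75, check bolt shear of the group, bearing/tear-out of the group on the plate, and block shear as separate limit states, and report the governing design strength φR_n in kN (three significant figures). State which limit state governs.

Bolt shear: A_b = π·16²/4 = 201.1 mm²; R_n = 579 × 201.1 × 4 × 1 / 1000 = 465.7 kN → 0.75 × 465.7 = 349 kN.
Bearing: edge l_c = 16, r_n = 180.5 kN; interior l_c = 32, r_n = 361 kN; R_n = 180.5 + 3·361 = 1263 kN → 948 kN.
Block shear: A_gv = 3500, A_nv = 2100, A_nt = 300 mm²; R_n = min(0.6F_uA_nv, 0.6F_yA_gv) + U_bs·F_u·A_nt = 733.2 kN → 550 kN.
Bolt shear governs: 349 kN.

349 kN (bolt shear governs)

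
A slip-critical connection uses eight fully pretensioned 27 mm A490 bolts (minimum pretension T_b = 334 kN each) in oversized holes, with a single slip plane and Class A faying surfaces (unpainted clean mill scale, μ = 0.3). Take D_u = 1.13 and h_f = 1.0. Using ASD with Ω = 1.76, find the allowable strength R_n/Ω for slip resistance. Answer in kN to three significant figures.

R_n = μ · D_u · h_f · T_b · n_s · n_b = 0.3 × 1.13 × 1.0 × 334 × 1 × 8 = 905.8 kN.
Allowable strength R_n/Ω = 905.8 / 1.76 = 515 kN.

515 kN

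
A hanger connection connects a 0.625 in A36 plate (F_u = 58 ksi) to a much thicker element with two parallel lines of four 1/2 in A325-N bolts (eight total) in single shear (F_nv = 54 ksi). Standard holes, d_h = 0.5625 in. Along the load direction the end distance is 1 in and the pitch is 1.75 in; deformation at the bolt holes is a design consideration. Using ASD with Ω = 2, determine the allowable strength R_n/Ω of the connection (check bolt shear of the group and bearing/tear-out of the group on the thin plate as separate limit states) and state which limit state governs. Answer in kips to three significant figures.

Bolt shear: A_b = π·0.5²/4 = 0.1963 in²; R_n = 54 × 0.1963 × 8 × 1 = 84.82 kips → 84.82 / 2 = 42.4 kips.
Bearing (1.2 l_c t F_u ≤ 2.4 d t F_u): upper limit = 2.4·0.5·0.625·58 = 43.5 kips.
  Edge l_c = 1 − 0.5625/2 = 0.7188 → r_n = 31.27 kips; interior l_c = 1.75 − 0.5625 = 1.188 → r_n = 43.5 kips.
  R_n,bearing = 2·31.27 + 6·43.5 = 323.5 kips → 323.5 / 2 = 162 kips.
Bolt shear governs: 42.4 kips.

42.4 kips (bolt shear governs)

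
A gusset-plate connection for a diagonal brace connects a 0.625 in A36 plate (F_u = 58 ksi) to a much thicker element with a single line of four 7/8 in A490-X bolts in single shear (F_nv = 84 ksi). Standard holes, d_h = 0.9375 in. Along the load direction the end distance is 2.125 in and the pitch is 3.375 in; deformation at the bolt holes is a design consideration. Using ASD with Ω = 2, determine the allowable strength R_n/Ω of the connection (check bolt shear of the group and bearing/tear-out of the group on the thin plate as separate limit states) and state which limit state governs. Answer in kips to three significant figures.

101 kips (bolt shear governs)

Bolt shear: A_b = π·0.875²/4 = 0.6013 in²; R_n = 84 × 0.6013 × 4 × 1 = 202 kips → 202 / 2 = 101 kips.
Bearing (1.2 l_c t F_u ≤ 2.4 d t F_u): upper limit = 2.4·0.875·0.625·58 = 76.12 kips.
  Edge l_c = 2.125 − 0.9375/2 = 1.656 → r_n = 72.05 kips; interior l_c = 3.375 − 0.9375 = 2.438 → r_n = 76.12 kips.
  R_n,bearing = 1·72.05 + 3·76.12 = 300.4 kips → 300.4 / 2 = 150 kips.
Bolt shear governs: 101 kips.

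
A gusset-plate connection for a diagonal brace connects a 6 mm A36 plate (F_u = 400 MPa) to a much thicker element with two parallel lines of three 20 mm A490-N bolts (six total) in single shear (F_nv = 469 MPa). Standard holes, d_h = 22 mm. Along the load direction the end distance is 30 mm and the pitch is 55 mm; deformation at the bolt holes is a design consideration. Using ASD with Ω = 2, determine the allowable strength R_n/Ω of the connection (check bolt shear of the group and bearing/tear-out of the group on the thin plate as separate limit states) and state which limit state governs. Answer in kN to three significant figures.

245 kN (bearing governs)

Bolt shear: A_b = π·20²/4 = 314.2 mm²; R_n = 469 × 314.2 × 6 × 1 / 1000 = 884 kN → 884 / 2 = 442 kN.
Bearing (1.2 l_c t F_u ≤ 2.4 d t F_u): upper limit = 2.4·20·6·400 / 1000 = 115.2 kN.
  Edge l_c = 30 − 22/2 = 19 → r_n = 54.72 kN; interior l_c = 55 − 22 = 33 → r_n = 95.04 kN.
  R_n,bearing = 2·54.72 + 4·95.04 = 489.6 kN → 489.6 / 2 = 245 kN.
Bearing governs: 245 kN.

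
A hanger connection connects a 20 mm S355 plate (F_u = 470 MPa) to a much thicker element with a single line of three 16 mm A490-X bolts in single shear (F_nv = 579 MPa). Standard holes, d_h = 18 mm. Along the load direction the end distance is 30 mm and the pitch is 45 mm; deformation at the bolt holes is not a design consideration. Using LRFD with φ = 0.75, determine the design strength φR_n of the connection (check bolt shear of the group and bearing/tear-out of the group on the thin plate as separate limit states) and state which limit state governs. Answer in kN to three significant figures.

Bolt shear: A_b = π·16²/4 = 201.1 mm²; R_n = 579 × 201.1 × 3 × 1 / 1000 = 349.2 kN → 0.75 × 349.2 = 262 kN.
Bearing (1.5 l_c t F_u ≤ 3.0 d t F_u): upper limit = 3.0·16·20·470 / 1000 = 451.2 kN.
  Edge l_c = 30 − 18/2 = 21 → r_n = 296.1 kN; interior l_c = 45 − 18 = 27 → r_n = 380.7 kN.
  R_n,bearing = 1·296.1 + 2·380.7 = 1058 kN → 0.75 × 1058 = 793 kN.
Bolt shear governs: 262 kN.

262 kN (bolt shear governs)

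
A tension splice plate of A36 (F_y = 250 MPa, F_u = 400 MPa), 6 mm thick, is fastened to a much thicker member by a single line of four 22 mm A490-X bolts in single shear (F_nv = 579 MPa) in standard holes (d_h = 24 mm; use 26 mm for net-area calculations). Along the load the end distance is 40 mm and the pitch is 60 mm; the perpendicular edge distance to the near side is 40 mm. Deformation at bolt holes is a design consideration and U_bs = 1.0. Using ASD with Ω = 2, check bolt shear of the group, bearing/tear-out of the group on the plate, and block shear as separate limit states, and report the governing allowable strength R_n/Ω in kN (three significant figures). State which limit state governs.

125 kN (block shear governs)

Bolt shear: A_b = π·22²/4 = 380.1 mm²; R_n = 579 × 380.1 × 4 × 1 / 1000 = 880.4 kN → 880.4 / 2 = 440 kN.
Bearing: edge l_c = 28, r_n = 80.64 kN; interior l_c = 36, r_n = 103.7 kN; R_n = 80.64 + 3·103.7 = 391.7 kN → 196 kN.
Block shear: A_gv = 1320, A_nv = 774, A_nt = 162 mm²; R_n = min(0.6F_uA_nv, 0.6F_yA_gv) + U_bs·F_u·A_nt = 250.6 kN → 125 kN.
Block shear governs: 125 kN.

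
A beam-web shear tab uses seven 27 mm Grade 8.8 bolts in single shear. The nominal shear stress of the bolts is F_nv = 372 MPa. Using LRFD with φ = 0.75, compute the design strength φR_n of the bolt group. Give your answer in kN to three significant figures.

1120 kN

A_b = π × 27² / 4 = 572.6 mm².
R_n = F_nv · A_b · n · n_s = 372 × 572.6 × 7 × 1 / 1000 = 1491 kN.
Design strength φR_n = 0.75 × 1491 = 1120 kN.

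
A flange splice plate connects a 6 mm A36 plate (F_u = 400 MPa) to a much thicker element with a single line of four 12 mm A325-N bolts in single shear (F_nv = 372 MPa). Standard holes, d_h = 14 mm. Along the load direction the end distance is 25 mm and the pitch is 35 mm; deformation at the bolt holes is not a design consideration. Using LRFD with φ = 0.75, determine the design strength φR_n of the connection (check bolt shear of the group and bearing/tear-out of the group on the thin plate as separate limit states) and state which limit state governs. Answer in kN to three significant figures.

126 kN (bolt shear governs)

Bolt shear: A_b = π·12²/4 = 113.1 mm²; R_n = 372 × 113.1 × 4 × 1 / 1000 = 168.3 kN → 0.75 × 168.3 = 126 kN.
Bearing (1.5 l_c t F_u ≤ 3.0 d t F_u): upper limit = 3.0·12·6·400 / 1000 = 86.4 kN.
  Edge l_c = 25 − 14/2 = 18 → r_n = 64.8 kN; interior l_c = 35 − 14 = 21 → r_n = 75.6 kN.
  R_n,bearing = 1·64.8 + 3·75.6 = 291.6 kN → 0.75 × 291.6 = 219 kN.
Bolt shear governs: 126 kN.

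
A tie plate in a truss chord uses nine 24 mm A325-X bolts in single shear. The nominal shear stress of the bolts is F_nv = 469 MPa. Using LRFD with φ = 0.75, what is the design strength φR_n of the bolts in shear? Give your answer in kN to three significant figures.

A_b = π × 24² / 4 = 452.4 mm².
R_n = F_nv · A_b · n · n_s = 469 × 452.4 × 9 × 1 / 1000 = 1910 kN.
Design strength φR_n = 0.75 × 1910 = 1430 kN.

1430 kN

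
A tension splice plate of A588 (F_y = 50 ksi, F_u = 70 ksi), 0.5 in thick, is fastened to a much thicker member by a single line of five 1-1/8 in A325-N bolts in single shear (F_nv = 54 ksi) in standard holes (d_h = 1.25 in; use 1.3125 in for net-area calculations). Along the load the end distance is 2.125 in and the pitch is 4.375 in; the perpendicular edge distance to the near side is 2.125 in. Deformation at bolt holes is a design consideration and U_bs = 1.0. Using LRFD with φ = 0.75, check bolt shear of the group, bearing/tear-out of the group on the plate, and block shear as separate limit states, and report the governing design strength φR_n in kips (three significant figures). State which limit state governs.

201 kips (bolt shear governs)

Bolt shear: A_b = π·1.125²/4 = 0.994 in²; R_n = 54 × 0.994 × 5 × 1 = 268.4 kips → 0.75 × 268.4 = 201 kips.
Bearing: edge l_c = 1.5, r_n = 63 kips; interior l_c = 3.125, r_n = 94.5 kips; R_n = 63 + 4·94.5 = 441 kips → 331 kips.
Block shear: A_gv = 9.812, A_nv = 6.859, A_nt = 0.7344 in²; R_n = min(0.6F_uA_nv, 0.6F_yA_gv) + U_bs·F_u·A_nt = 339.5 kips → 255 kips.
Bolt shear governs: 201 kips.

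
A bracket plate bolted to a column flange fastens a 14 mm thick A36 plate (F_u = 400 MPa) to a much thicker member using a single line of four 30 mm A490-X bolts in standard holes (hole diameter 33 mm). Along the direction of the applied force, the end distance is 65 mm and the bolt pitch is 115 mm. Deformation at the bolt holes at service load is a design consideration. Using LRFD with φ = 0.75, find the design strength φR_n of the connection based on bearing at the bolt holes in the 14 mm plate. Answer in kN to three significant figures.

1150 kN

Per bolt r_n = 1.2 l_c t F_u ≤ 2.4 d t F_u; upper limit = 2.4 × 30 × 14 × 400 / 1000 = 403.2 kN.
Edge bolt: l_c = 65 − 33/2 = 48.5 mm → 1.2 × 48.5 × 14 × 400 / 1000 = 325.9 → r_n = 325.9 kN.
Interior bolts: l_c = 115 − 33 = 82 mm → 1.2 × 82 × 14 × 400 / 1000 = 551 → r_n = 403.2 kN.
R_n = 1 × 325.9 + 3 × 403.2 = 1536 kN.
Design strength φR_n = 0.75 × 1536 = 1150 kN.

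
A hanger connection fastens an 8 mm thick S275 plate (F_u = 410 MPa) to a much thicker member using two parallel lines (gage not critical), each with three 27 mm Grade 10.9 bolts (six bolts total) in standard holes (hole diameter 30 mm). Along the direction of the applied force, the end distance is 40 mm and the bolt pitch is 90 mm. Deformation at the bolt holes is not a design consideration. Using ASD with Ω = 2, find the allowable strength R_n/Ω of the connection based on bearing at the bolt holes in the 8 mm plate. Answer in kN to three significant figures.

Per bolt r_n = 1.5 l_c t F_u ≤ 3.0 d t F_u; upper limit = 3.0 × 27 × 8 × 410 / 1000 = 265.7 kN.
Edge bolt: l_c = 40 − 30/2 = 25 mm → 1.5 × 25 × 8 × 410 / 1000 = 123 → r_n = 123 kN.
Interior bolts: l_c = 90 − 30 = 60 mm → 1.5 × 60 × 8 × 410 / 1000 = 295.2 → r_n = 265.7 kN.
R_n = 2 × 123 + 4 × 265.7 = 1309 kN.
Allowable strength R_n/Ω = 1309 / 2 = 654 kN.

654 kN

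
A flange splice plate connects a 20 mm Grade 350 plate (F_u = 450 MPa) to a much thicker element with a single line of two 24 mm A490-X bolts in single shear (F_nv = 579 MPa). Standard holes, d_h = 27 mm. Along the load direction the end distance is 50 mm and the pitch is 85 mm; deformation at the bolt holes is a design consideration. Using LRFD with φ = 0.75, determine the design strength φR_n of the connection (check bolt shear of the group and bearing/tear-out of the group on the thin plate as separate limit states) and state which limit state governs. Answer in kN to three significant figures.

393 kN (bolt shear governs)

Bolt shear: A_b = π·24²/4 = 452.4 mm²; R_n = 579 × 452.4 × 2 × 1 / 1000 = 523.9 kN → 0.75 × 523.9 = 393 kN.
Bearing (1.2 l_c t F_u ≤ 2.4 d t F_u): upper limit = 2.4·24·20·450 / 1000 = 518.4 kN.
  Edge l_c = 50 − 27/2 = 36.5 → r_n = 394.2 kN; interior l_c = 85 − 27 = 58 → r_n = 518.4 kN.
  R_n,bearing = 1·394.2 + 1·518.4 = 912.6 kN → 0.75 × 912.6 = 684 kN.
Bolt shear governs: 393 kN.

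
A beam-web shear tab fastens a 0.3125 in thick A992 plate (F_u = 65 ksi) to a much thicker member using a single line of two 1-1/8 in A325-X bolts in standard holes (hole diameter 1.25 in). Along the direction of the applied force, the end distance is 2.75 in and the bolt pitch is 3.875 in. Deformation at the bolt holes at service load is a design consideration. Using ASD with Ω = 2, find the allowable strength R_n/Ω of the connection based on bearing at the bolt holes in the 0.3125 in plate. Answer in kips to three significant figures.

Per bolt r_n = 1.2 l_c t F_u ≤ 2.4 d t F_u; upper limit = 2.4 × 1.125 × 0.3125 × 65 = 54.84 kips.
Edge bolt: l_c = 2.75 − 1.25/2 = 2.125 in → 1.2 × 2.125 × 0.3125 × 65 = 51.8 → r_n = 51.8 kips.
Interior bolts: l_c = 3.875 − 1.25 = 2.625 in → 1.2 × 2.625 × 0.3125 × 65 = 63.98 → r_n = 54.84 kips.
R_n = 1 × 51.8 + 1 × 54.84 = 106.6 kips.
Allowable strength R_n/Ω = 106.6 / 2 = 53.3 kips.

53.3 kips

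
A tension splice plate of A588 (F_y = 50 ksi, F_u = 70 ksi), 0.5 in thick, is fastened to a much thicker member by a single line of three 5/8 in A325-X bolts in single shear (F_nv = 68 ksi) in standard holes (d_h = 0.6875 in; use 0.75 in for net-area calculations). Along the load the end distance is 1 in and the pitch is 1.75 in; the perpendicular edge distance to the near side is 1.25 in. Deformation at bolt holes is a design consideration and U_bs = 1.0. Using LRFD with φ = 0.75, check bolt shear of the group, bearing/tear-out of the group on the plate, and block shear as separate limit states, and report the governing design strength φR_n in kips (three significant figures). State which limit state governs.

46.9 kips (bolt shear governs)

Bolt shear: A_b = π·0.625²/4 = 0.3068 in²; R_n = 68 × 0.3068 × 3 × 1 = 62.59 kips → 0.75 × 62.59 = 46.9 kips.
Bearing: edge l_c = 0.6562, r_n = 27.56 kips; interior l_c = 1.062, r_n = 44.62 kips; R_n = 27.56 + 2·44.62 = 116.8 kips → 87.6 kips.
Block shear: A_gv = 2.25, A_nv = 1.312, A_nt = 0.4375 in²; R_n = min(0.6F_uA_nv, 0.6F_yA_gv) + U_bs·F_u·A_nt = 85.75 kips → 64.3 kips.
Bolt shear governs: 46.9 kips.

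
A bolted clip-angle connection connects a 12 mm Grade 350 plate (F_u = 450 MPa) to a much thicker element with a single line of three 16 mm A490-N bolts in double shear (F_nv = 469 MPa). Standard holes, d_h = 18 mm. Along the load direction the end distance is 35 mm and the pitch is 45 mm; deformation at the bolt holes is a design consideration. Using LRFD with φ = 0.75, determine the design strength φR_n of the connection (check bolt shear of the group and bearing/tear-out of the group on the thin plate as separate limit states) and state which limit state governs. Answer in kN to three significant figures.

389 kN (bearing governs)

Bolt shear: A_b = π·16²/4 = 201.1 mm²; R_n = 469 × 201.1 × 3 × 2 / 1000 = 565.8 kN → 0.75 × 565.8 = 424 kN.
Bearing (1.2 l_c t F_u ≤ 2.4 d t F_u): upper limit = 2.4·16·12·450 / 1000 = 207.4 kN.
  Edge l_c = 35 − 18/2 = 26 → r_n = 168.5 kN; interior l_c = 45 − 18 = 27 → r_n = 175 kN.
  R_n,bearing = 1·168.5 + 2·175 = 518.4 kN → 0.75 × 518.4 = 389 kN.
Bearing governs: 389 kN.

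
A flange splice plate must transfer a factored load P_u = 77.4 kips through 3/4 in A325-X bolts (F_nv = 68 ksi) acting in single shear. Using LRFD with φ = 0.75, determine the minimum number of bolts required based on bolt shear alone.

A_b = π·0.75²/4 = 0.4418 in².
Per-bolt design strength φR_n = 0.75 × 68 × 0.4418 × 1 = 22.53 kips.
n ≥ 77.4 / 22.53 = 3.435 → use 4 bolts.

4 bolts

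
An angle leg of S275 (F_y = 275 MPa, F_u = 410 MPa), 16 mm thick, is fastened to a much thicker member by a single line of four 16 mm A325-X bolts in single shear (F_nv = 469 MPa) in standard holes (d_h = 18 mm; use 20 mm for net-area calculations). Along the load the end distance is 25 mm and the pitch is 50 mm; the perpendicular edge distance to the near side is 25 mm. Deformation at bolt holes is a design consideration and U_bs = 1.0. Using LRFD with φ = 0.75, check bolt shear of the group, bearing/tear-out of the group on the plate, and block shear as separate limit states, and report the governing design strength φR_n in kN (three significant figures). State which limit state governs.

Bolt shear: A_b = π·16²/4 = 201.1 mm²; R_n = 469 × 201.1 × 4 × 1 / 1000 = 377.2 kN → 0.75 × 377.2 = 283 kN.
Bearing: edge l_c = 16, r_n = 126 kN; interior l_c = 32, r_n = 251.9 kN; R_n = 126 + 3·251.9 = 881.7 kN → 661 kN.
Block shear: A_gv = 2800, A_nv = 1680, A_nt = 240 mm²; R_n = min(0.6F_uA_nv, 0.6F_yA_gv) + U_bs·F_u·A_nt = 511.7 kN → 384 kN.
Bolt shear governs: 283 kN.

283 kN (bolt shear governs)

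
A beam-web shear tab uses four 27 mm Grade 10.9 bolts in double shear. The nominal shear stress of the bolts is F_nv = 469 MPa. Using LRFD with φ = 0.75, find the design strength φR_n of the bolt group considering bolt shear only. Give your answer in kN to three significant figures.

A_b = π × 27² / 4 = 572.6 mm².
R_n = F_nv · A_b · n · n_s = 469 × 572.6 × 4 × 2 / 1000 = 2148 kN.
Design strength φR_n = 0.75 × 2148 = 1610 kN.

1610 kN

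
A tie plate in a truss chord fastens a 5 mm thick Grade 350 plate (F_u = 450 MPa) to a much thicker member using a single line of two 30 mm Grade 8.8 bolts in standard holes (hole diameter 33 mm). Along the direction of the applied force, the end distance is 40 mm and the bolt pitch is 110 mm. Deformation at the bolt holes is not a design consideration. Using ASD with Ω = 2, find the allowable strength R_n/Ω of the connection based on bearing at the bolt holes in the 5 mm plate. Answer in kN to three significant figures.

141 kN

Per bolt r_n = 1.5 l_c t F_u ≤ 3.0 d t F_u; upper limit = 3.0 × 30 × 5 × 450 / 1000 = 202.5 kN.
Edge bolt: l_c = 40 − 33/2 = 23.5 mm → 1.5 × 23.5 × 5 × 450 / 1000 = 79.31 → r_n = 79.31 kN.
Interior bolts: l_c = 110 − 33 = 77 mm → 1.5 × 77 × 5 × 450 / 1000 = 259.9 → r_n = 202.5 kN.
R_n = 1 × 79.31 + 1 × 202.5 = 281.8 kN.
Allowable strength R_n/Ω = 281.8 / 2 = 141 kN.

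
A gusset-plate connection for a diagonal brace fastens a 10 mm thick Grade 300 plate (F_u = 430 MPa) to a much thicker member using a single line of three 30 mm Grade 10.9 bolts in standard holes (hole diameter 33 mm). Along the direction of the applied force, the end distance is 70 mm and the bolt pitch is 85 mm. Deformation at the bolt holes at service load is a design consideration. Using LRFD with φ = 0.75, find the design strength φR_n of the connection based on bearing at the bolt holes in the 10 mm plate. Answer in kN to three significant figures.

610 kN

Per bolt r_n = 1.2 l_c t F_u ≤ 2.4 d t F_u; upper limit = 2.4 × 30 × 10 × 430 / 1000 = 309.6 kN.
Edge bolt: l_c = 70 − 33/2 = 53.5 mm → 1.2 × 53.5 × 10 × 430 / 1000 = 276.1 → r_n = 276.1 kN.
Interior bolts: l_c = 85 − 33 = 52 mm → 1.2 × 52 × 10 × 430 / 1000 = 268.3 → r_n = 268.3 kN.
R_n = 1 × 276.1 + 2 × 268.3 = 812.7 kN.
Design strength φR_n = 0.75 × 812.7 = 610 kN.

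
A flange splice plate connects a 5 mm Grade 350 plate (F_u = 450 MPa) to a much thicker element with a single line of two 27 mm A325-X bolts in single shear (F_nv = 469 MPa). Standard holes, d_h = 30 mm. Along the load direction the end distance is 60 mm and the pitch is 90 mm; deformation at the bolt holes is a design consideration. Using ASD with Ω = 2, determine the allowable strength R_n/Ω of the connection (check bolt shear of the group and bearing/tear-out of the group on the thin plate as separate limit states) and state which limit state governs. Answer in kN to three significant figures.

Bolt shear: A_b = π·27²/4 = 572.6 mm²; R_n = 469 × 572.6 × 2 × 1 / 1000 = 537.1 kN → 537.1 / 2 = 269 kN.
Bearing (1.2 l_c t F_u ≤ 2.4 d t F_u): upper limit = 2.4·27·5·450 / 1000 = 145.8 kN.
  Edge l_c = 60 − 30/2 = 45 → r_n = 121.5 kN; interior l_c = 90 − 30 = 60 → r_n = 145.8 kN.
  R_n,bearing = 1·121.5 + 1·145.8 = 267.3 kN → 267.3 / 2 = 134 kN.
Bearing governs: 134 kN.

134 kN (bearing governs)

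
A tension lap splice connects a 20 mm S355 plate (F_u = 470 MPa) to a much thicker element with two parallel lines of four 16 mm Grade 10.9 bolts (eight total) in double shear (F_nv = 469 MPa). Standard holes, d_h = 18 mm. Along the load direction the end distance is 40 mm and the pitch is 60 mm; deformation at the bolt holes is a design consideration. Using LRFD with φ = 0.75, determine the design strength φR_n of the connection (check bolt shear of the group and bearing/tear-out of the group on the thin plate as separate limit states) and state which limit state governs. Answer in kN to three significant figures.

Bolt shear: A_b = π·16²/4 = 201.1 mm²; R_n = 469 × 201.1 × 8 × 2 / 1000 = 1509 kN → 0.75 × 1509 = 1130 kN.
Bearing (1.2 l_c t F_u ≤ 2.4 d t F_u): upper limit = 2.4·16·20·470 / 1000 = 361 kN.
  Edge l_c = 40 − 18/2 = 31 → r_n = 349.7 kN; interior l_c = 60 − 18 = 42 → r_n = 361 kN.
  R_n,bearing = 2·349.7 + 6·361 = 2865 kN → 0.75 × 2865 = 2150 kN.
Bolt shear governs: 1130 kN.

1130 kN (bolt shear governs)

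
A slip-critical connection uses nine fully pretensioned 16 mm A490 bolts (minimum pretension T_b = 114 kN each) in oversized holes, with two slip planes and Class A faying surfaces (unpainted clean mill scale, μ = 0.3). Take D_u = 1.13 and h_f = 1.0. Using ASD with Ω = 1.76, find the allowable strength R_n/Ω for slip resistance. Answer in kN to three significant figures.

R_n = μ · D_u · h_f · T_b · n_s · n_b = 0.3 × 1.13 × 1.0 × 114 × 2 × 9 = 695.6 kN.
Allowable strength R_n/Ω = 695.6 / 1.76 = 395 kN.

395 kN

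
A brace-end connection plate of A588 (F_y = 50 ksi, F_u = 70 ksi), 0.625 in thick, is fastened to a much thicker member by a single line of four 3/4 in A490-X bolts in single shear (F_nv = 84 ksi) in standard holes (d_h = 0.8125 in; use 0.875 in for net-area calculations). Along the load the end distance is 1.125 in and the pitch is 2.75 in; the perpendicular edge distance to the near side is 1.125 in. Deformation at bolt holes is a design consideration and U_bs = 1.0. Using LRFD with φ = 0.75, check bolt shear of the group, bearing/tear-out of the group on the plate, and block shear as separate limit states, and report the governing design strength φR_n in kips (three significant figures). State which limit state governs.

Bolt shear: A_b = π·0.75²/4 = 0.4418 in²; R_n = 84 × 0.4418 × 4 × 1 = 148.4 kips → 0.75 × 148.4 = 111 kips.
Bearing: edge l_c = 0.7188, r_n = 37.73 kips; interior l_c = 1.938, r_n = 78.75 kips; R_n = 37.73 + 3·78.75 = 274 kips → 205 kips.
Block shear: A_gv = 5.859, A_nv = 3.945, A_nt = 0.4297 in²; R_n = min(0.6F_uA_nv, 0.6F_yA_gv) + U_bs·F_u·A_nt = 195.8 kips → 147 kips.
Bolt shear governs: 111 kips.

111 kips (bolt shear governs)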